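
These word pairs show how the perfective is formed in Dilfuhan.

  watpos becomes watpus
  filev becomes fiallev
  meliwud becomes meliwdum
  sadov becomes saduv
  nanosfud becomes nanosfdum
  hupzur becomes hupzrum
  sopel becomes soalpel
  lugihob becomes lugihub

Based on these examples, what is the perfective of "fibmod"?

sadov and filev both end in -v yet inflect differently (saduv, fiallev), so the final letter is not what conditions the rule; the last vowel is.
"fibmod" has last vowel 'o'. The stems whose last vowel is 'o' (lugihob → lugihub, watpos → watpus, sadov → saduv) change the last vowel to 'u'.
So fibmod → fibmud.

fibmud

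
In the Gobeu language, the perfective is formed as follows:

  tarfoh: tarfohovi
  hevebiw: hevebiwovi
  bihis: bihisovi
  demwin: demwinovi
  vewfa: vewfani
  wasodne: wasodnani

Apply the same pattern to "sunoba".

tarfoh and vewfa both have 2 vowels yet inflect differently (tarfohovi, vewfani), so the number of vowels is not what conditions the rule; whether the stem ends in a vowel or a consonant is.
"sunoba" ends in a vowel. The stems ending in a vowel (vewfa → vewfani, wasodne → wasodnani) drop the final letter and add -ani.
So sunoba → sunobani.

sunobani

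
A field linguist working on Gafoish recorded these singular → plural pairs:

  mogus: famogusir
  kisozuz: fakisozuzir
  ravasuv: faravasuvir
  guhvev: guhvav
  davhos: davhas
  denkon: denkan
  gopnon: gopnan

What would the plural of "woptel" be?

ravasuv and guhvev both end in -v yet inflect differently (faravasuvir, guhvav), so the final letter is not what conditions the rule; the last vowel is.
"woptel" has last vowel 'e'. The one such stem in the data (guhvev → guhvav) changes the last vowel to 'a' (as do davhos, denkon), so the same rule applies.
The other pattern: stems whose last vowel is 'u' add fa- … -ir around the stem.
So woptel → woptal.

woptal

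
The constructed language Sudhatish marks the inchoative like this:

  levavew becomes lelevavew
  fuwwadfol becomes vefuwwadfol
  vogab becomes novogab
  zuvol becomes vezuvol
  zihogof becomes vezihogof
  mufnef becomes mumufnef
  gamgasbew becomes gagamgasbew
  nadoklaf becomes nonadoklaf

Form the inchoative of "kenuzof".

"kenuzof" has last vowel 'o'. The stems whose last vowel is 'o' (zihogof → vezihogof, fuwwadfol → vefuwwadfol, zuvol → vezuvol) add the prefix ve-.
The other patterns: stems whose last vowel is 'a' add the prefix no-; stems whose last vowel is 'e' repeat the first consonant+vowel as a prefix.
So kenuzof → vekenuzof.

vekenuzof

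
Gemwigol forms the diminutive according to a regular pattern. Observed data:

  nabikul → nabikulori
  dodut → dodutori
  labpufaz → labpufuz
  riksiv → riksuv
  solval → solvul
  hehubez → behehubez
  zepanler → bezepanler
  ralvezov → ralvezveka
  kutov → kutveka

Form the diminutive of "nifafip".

nifafup

nabikul and solval both end in -l yet inflect differently (nabikulori, solvul), so the final letter is not what conditions the rule; the last vowel is.
"nifafip" has last vowel 'i'. The one such stem in the data (riksiv → riksuv) changes the last vowel to 'u' (as do labpufaz, solval), so the same rule applies.
So nifafip → nifafup.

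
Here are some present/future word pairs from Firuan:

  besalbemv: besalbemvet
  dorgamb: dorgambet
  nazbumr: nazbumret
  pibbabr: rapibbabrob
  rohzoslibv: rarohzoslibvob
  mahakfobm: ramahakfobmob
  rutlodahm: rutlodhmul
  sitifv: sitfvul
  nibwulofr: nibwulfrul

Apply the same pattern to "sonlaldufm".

sonlaldfmul

nazbumr and pibbabr both end in -r yet inflect differently (nazbumret, rapibbabrob), so the final letter is not what conditions the rule; the second-to-last letter is.
"sonlaldufm" has second-to-last letter 'f'. The stems whose second-to-last letter is 'f' (sitifv → sitfvul, nibwulofr → nibwulfrul) delete the last vowel and add -ul.
The other patterns: stems whose second-to-last letter is 'm' add -et; stems whose second-to-last letter is 'b' add ra- … -ob around the stem.
So sonlaldufm → sonlaldfmul.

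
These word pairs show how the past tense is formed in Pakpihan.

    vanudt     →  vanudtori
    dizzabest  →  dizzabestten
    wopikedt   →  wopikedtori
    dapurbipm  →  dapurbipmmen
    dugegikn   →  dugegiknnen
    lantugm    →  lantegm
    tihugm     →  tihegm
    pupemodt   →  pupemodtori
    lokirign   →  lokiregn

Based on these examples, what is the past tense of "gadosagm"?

gadosegm

lantugm and dapurbipm both end in -m yet inflect differently (lantegm, dapurbipmmen), so the final letter is not what conditions the rule; the second-to-last letter is.
"gadosagm" has second-to-last letter 'g'. The stems whose second-to-last letter is 'g' (lokirign → lokiregn, lantugm → lantegm, tihugm → tihegm) change the last vowel to 'e'.
The other patterns: stems whose second-to-last letter is 'd' add -ori; stems whose second-to-last letter is 'k', 'p' or 's' double the final consonant and add -en.
So gadosagm → gadosegm.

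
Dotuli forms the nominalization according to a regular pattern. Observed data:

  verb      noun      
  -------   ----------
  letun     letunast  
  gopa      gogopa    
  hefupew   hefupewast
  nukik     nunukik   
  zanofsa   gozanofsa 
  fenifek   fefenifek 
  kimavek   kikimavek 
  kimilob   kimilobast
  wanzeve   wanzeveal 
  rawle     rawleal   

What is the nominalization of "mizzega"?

"mizzega" ends in -a. The stems ending in -a (zanofsa → gozanofsa, gopa → gogopa) add the prefix go-.
The other patterns: stems ending in -e add -al; stems ending in -k repeat the first consonant+vowel as a prefix; stems ending in -b, -n or -w add -ast.
So mizzega → gomizzega.

gomizzega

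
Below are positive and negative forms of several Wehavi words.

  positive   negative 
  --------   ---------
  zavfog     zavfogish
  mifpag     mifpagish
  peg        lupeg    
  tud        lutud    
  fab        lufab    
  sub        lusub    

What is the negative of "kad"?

lukad

zavfog and peg both end in -g yet inflect differently (zavfogish, lupeg), so the final letter is not what conditions the rule; the number of vowels is.
"kad" has 1 vowel. The stems with 1 vowel (peg → lupeg, tud → lutud, fab → lufab) add the prefix lu-.
The other pattern: stems with 2 vowels add -ish.
So kad → lukad.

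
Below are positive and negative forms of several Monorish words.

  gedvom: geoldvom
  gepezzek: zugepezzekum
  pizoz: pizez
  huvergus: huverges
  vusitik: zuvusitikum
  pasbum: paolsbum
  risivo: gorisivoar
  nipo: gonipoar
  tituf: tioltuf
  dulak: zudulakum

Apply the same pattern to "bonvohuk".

zubonvohukum

nipo and pizoz both have last vowel 'o' yet inflect differently (gonipoar, pizez), so the last vowel is not what conditions the rule; the final letter is.
"bonvohuk" ends in -k. The stems ending in -k (dulak → zudulakum, gepezzek → zugepezzekum, vusitik → zuvusitikum) add zu- … -um around the stem.
The other patterns: stems ending in -o add go- … -ar around the stem; stems ending in -s or -z change the last vowel to 'e'; stems ending in -f or -m insert -ol- after the first vowel.
So bonvohuk → zubonvohukum.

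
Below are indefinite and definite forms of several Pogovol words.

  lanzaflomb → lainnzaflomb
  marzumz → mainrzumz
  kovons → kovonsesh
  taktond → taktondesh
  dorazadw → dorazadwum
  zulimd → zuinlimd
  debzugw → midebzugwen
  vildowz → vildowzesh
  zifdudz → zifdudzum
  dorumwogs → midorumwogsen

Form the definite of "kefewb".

dorumwogs and kovons both end in -s yet inflect differently (midorumwogsen, kovonsesh), so the final letter is not what conditions the rule; the second-to-last letter is.
"kefewb" has second-to-last letter 'w'. The one such stem in the data (vildowz → vildowzesh) adds -esh, so the same rule applies.
The other patterns: stems whose second-to-last letter is 'm' insert -in- after the first vowel; stems whose second-to-last letter is 'g' add mi- … -en around the stem; stems whose second-to-last letter is 'd' add -um.
So kefewb → kefewbesh.

kefewbesh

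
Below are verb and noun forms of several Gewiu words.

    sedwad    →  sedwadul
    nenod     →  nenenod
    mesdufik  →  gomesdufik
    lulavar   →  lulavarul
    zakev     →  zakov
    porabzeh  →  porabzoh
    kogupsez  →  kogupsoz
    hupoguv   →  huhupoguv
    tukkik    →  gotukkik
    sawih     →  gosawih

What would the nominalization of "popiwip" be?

gopopiwip

"popiwip" has last vowel 'i'. The stems whose last vowel is 'i' (tukkik → gotukkik, sawih → gosawih, mesdufik → gomesdufik) add the prefix go-.
So popiwip → gopopiwip.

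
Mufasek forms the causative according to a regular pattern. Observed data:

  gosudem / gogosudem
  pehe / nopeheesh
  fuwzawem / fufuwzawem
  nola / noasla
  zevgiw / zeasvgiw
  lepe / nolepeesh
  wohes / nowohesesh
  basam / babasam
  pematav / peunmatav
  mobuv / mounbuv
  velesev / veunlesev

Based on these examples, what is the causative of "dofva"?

doasfva

nola and basam both have last vowel 'a' yet inflect differently (noasla, babasam), so the last vowel is not what conditions the rule; the final letter is.
"dofva" ends in -a. The one such stem in the data (nola → noasla) inserts -as- after the first vowel (as does zevgiw), so the same rule applies.
The other patterns: stems ending in -m repeat the first consonant+vowel as a prefix; stems ending in -v insert -un- after the first vowel; stems ending in -e or -s add no- … -esh around the stem.
So dofva → doasfva.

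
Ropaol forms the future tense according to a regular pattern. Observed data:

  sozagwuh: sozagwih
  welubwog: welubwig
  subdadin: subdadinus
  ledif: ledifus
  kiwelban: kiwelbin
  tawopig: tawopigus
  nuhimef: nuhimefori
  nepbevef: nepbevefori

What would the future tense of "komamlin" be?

komamlinus

ledif and nuhimef both end in -f yet inflect differently (ledifus, nuhimefori), so the final letter is not what conditions the rule; the last vowel is.
"komamlin" has last vowel 'i'. The stems whose last vowel is 'i' (subdadin → subdadinus, tawopig → tawopigus, ledif → ledifus) add -us.
So komamlin → komamlinus.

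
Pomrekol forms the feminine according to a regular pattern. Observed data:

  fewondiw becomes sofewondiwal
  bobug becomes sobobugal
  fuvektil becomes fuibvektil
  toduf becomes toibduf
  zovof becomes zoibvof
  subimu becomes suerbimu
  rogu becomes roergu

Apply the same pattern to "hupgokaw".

"hupgokaw" ends in -w. The one such stem in the data (fewondiw → sofewondiwal) adds so- … -al around the stem, so the same rule applies.
The other patterns: stems ending in -f or -l insert -ib- after the first vowel; stems ending in -u insert -er- after the first vowel.
So hupgokaw → sohupgokawal.

sohupgokawal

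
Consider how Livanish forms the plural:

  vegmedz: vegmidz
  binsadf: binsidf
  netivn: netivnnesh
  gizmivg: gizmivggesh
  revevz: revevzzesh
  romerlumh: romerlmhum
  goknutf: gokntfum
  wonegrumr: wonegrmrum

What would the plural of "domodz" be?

vegmedz and revevz both end in -z yet inflect differently (vegmidz, revevzzesh), so the final letter is not what conditions the rule; the second-to-last letter is.
"domodz" has second-to-last letter 'd'. The stems whose second-to-last letter is 'd' (vegmedz → vegmidz, binsadf → binsidf) change the last vowel to 'i'.
The other patterns: stems whose second-to-last letter is 'v' double the final consonant and add -esh; stems whose second-to-last letter is 'm' or 't' delete the last vowel and add -um.
So domodz → domidz.

domidz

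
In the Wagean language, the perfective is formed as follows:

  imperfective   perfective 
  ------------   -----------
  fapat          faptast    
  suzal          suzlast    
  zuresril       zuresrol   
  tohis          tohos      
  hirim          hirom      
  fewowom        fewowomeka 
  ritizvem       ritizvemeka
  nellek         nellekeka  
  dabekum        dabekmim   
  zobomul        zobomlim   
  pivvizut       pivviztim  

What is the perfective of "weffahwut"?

"weffahwut" has last vowel 'u'. The stems whose last vowel is 'u' (dabekum → dabekmim, zobomul → zobomlim, pivvizut → pivviztim) delete the last vowel and add -im.
The other patterns: stems whose last vowel is 'a' delete the last vowel and add -ast; stems whose last vowel is 'i' change the last vowel to 'o'; stems whose last vowel is 'e' or 'o' add -eka.
So weffahwut → weffahwtim.

weffahwtim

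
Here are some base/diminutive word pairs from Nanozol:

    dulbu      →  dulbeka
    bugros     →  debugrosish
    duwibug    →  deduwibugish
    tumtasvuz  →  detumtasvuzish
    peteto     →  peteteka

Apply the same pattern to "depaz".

bugros and peteto both have last vowel 'o' yet inflect differently (debugrosish, peteteka), so the last vowel is not what conditions the rule; whether the stem ends in a vowel or a consonant is.
"depaz" ends in a consonant. The stems ending in a consonant (duwibug → deduwibugish, tumtasvuz → detumtasvuzish, bugros → debugrosish) add de- … -ish around the stem.
The other pattern: stems ending in a vowel drop the final letter and add -eka.
So depaz → dedepazish.

dedepazish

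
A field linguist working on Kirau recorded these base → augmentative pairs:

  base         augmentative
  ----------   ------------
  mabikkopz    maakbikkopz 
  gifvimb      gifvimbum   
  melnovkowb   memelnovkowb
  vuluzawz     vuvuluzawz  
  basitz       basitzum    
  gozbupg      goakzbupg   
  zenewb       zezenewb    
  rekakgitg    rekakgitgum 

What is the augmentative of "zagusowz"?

"zagusowz" has second-to-last letter 'w'. The stems whose second-to-last letter is 'w' (vuluzawz → vuvuluzawz, zenewb → zezenewb, melnovkowb → memelnovkowb) repeat the first consonant+vowel as a prefix.
So zagusowz → zazagusowz.

zazagusowz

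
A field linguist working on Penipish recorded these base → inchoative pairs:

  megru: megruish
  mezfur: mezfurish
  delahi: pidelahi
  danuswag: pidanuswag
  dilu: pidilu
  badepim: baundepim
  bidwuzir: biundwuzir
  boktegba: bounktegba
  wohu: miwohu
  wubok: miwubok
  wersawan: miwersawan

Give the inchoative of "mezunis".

mezunisish

megru and dilu both end in -u yet inflect differently (megruish, pidilu), so the final letter is not what conditions the rule; the first letter is.
"mezunis" begins with m-. The stems beginning with m- (megru → megruish, mezfur → mezfurish) add -ish.
So mezunis → mezunisish.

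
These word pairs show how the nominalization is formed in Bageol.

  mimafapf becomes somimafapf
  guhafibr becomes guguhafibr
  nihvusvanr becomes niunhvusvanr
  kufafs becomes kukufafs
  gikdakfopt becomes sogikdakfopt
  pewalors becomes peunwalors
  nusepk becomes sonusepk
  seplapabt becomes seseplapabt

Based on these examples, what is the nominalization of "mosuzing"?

mounsuzing

pewalors and kufafs both end in -s yet inflect differently (peunwalors, kukufafs), so the final letter is not what conditions the rule; the second-to-last letter is.
"mosuzing" has second-to-last letter 'n'. The one such stem in the data (nihvusvanr → niunhvusvanr) inserts -un- after the first vowel (as does pewalors), so the same rule applies.
The other patterns: stems whose second-to-last letter is 'p' add the prefix so-; stems whose second-to-last letter is 'b' or 'f' repeat the first consonant+vowel as a prefix.
So mosuzing → mounsuzing.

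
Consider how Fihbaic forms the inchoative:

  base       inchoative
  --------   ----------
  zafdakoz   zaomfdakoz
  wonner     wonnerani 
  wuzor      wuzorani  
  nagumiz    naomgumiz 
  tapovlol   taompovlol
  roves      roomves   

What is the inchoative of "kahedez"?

wuzor and tapovlol both have last vowel 'o' yet inflect differently (wuzorani, taompovlol), so the last vowel is not what conditions the rule; the final letter is.
"kahedez" ends in -z. The stems ending in -z (zafdakoz → zaomfdakoz, nagumiz → naomgumiz) insert -om- after the first vowel.
The other pattern: stems ending in -r add -ani.
So kahedez → kaomhedez.

kaomhedez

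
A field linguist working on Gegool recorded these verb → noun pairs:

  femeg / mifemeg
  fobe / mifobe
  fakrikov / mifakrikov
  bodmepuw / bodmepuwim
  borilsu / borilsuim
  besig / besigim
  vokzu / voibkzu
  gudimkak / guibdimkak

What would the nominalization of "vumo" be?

femeg and besig both end in -g yet inflect differently (mifemeg, besigim), so the final letter is not what conditions the rule; the first letter is.
"vumo" begins with v-. The one such stem in the data (vokzu → voibkzu) inserts -ib- after the first vowel (as does gudimkak), so the same rule applies.
So vumo → vuibmo.

vuibmo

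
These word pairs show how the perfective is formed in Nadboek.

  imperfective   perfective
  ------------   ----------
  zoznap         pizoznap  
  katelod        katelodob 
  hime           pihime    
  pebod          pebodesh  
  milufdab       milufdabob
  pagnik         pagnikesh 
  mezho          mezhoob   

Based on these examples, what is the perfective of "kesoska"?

pebod and katelod both end in -d yet inflect differently (pebodesh, katelodob), so the final letter is not what conditions the rule; the first letter is.
"kesoska" begins with k-. The one such stem in the data (katelod → katelodob) adds -ob, so the same rule applies.
The other patterns: stems beginning with p- add -esh; stems beginning with h- or z- add the prefix pi-.
So kesoska → kesoskaob.

kesoskaob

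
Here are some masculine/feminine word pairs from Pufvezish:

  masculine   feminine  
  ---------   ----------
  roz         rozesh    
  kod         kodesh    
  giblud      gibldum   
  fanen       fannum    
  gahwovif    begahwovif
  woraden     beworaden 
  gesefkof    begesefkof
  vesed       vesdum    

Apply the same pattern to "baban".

babnum

kod and giblud both end in -d yet inflect differently (kodesh, gibldum), so the final letter is not what conditions the rule; the number of vowels is.
"baban" has 2 vowels. The stems with 2 vowels (giblud → gibldum, vesed → vesdum, fanen → fannum) delete the last vowel and add -um.
So baban → babnum.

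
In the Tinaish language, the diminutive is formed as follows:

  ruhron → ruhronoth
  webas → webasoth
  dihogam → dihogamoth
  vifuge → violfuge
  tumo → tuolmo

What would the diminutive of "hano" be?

haolno

ruhron and tumo both have last vowel 'o' yet inflect differently (ruhronoth, tuolmo), so the last vowel is not what conditions the rule; whether the stem ends in a vowel or a consonant is.
"hano" ends in a vowel. The stems ending in a vowel (vifuge → violfuge, tumo → tuolmo) insert -ol- after the first vowel.
So hano → haolno.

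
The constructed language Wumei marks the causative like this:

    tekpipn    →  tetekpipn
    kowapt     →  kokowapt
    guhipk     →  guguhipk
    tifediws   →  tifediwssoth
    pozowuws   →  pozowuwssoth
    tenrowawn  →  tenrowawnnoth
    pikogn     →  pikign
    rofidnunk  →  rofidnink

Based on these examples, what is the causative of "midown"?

midownnoth

tekpipn and tenrowawn both end in -n yet inflect differently (tetekpipn, tenrowawnnoth), so the final letter is not what conditions the rule; the second-to-last letter is.
"midown" has second-to-last letter 'w'. The stems whose second-to-last letter is 'w' (tifediws → tifediwssoth, pozowuws → pozowuwssoth, tenrowawn → tenrowawnnoth) double the final consonant and add -oth.
The other patterns: stems whose second-to-last letter is 'p' repeat the first consonant+vowel as a prefix; stems whose second-to-last letter is 'g' or 'n' change the last vowel to 'i'.
So midown → midownnoth.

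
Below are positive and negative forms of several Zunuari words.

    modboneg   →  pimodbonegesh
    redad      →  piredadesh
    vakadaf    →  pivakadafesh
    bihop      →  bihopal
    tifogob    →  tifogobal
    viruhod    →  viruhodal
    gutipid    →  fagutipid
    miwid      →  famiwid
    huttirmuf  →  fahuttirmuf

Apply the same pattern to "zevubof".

zevubofal

redad and viruhod both end in -d yet inflect differently (piredadesh, viruhodal), so the final letter is not what conditions the rule; the last vowel is.
"zevubof" has last vowel 'o'. The stems whose last vowel is 'o' (bihop → bihopal, tifogob → tifogobal, viruhod → viruhodal) add -al.
The other patterns: stems whose last vowel is 'a' or 'e' add pi- … -esh around the stem; stems whose last vowel is 'i' or 'u' add the prefix fa-.
So zevubof → zevubofal.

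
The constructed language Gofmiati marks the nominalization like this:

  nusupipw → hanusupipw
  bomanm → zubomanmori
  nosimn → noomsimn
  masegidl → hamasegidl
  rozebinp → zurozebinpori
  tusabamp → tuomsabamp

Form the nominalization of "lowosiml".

loomwosiml

tusabamp and rozebinp both end in -p yet inflect differently (tuomsabamp, zurozebinpori), so the final letter is not what conditions the rule; the second-to-last letter is.
"lowosiml" has second-to-last letter 'm'. The stems whose second-to-last letter is 'm' (nosimn → noomsimn, tusabamp → tuomsabamp) insert -om- after the first vowel.
So lowosiml → loomwosiml.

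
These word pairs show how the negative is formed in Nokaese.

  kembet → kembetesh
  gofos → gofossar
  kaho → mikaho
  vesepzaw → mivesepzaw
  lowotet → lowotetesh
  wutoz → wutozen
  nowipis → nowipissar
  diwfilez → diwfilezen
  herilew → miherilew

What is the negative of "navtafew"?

diwfilez and kembet both have last vowel 'e' yet inflect differently (diwfilezen, kembetesh), so the last vowel is not what conditions the rule; the final letter is.
"navtafew" ends in -w. The stems ending in -w (vesepzaw → mivesepzaw, herilew → miherilew) add the prefix mi-.
The other patterns: stems ending in -z add -en; stems ending in -t add -esh; stems ending in -s double the final consonant and add -ar.
So navtafew → minavtafew.

minavtafew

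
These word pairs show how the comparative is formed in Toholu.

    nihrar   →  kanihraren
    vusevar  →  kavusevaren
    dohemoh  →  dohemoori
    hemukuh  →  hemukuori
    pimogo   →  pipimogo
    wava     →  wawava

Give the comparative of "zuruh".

"zuruh" ends in -h. The stems ending in -h (dohemoh → dohemoori, hemukuh → hemukuori) drop the final letter and add -ori.
So zuruh → zuruori.

zuruori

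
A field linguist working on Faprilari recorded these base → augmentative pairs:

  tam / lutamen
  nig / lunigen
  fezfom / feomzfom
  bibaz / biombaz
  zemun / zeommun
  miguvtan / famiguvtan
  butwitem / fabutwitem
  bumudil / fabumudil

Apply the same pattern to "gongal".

tam and fezfom both end in -m yet inflect differently (lutamen, feomzfom), so the final letter is not what conditions the rule; the number of vowels is.
"gongal" has 2 vowels. The stems with 2 vowels (fezfom → feomzfom, bibaz → biombaz, zemun → zeommun) insert -om- after the first vowel.
The other patterns: stems with 1 vowel add lu- … -en around the stem; stems with 3 vowels add the prefix fa-.
So gongal → goomngal.

goomngal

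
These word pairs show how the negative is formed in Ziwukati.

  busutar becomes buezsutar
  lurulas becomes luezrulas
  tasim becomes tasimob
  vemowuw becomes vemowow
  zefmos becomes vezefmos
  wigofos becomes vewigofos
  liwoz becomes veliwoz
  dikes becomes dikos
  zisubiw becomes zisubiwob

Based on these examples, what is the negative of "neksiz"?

"neksiz" has last vowel 'i'. The stems whose last vowel is 'i' (zisubiw → zisubiwob, tasim → tasimob) add -ob.
The other patterns: stems whose last vowel is 'o' add the prefix ve-; stems whose last vowel is 'a' insert -ez- after the first vowel; stems whose last vowel is 'e' or 'u' change the last vowel to 'o'.
So neksiz → neksizob.

neksizob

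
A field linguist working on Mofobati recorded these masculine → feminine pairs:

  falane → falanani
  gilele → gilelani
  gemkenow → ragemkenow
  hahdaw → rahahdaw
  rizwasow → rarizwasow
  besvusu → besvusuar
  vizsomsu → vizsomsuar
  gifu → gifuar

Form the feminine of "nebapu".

"nebapu" ends in -u. The stems ending in -u (besvusu → besvusuar, vizsomsu → vizsomsuar, gifu → gifuar) add -ar.
The other patterns: stems ending in -e drop the final letter and add -ani; stems ending in -w add the prefix ra-.
So nebapu → nebapuar.

nebapuar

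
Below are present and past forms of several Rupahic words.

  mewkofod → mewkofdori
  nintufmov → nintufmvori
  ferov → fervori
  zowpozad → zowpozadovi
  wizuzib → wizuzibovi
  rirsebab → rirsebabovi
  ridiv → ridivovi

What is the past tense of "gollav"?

mewkofod and zowpozad both end in -d yet inflect differently (mewkofdori, zowpozadovi), so the final letter is not what conditions the rule; the last vowel is.
"gollav" has last vowel 'a'. The stems whose last vowel is 'a' (zowpozad → zowpozadovi, rirsebab → rirsebabovi) add -ovi.
The other pattern: stems whose last vowel is 'o' delete the last vowel and add -ori.
So gollav → gollavovi.

gollavovi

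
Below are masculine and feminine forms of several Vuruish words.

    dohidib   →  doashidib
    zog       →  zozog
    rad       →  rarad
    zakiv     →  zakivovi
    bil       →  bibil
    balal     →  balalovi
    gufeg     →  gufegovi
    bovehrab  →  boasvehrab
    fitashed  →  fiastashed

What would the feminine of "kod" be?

kokod

bil and balal both end in -l yet inflect differently (bibil, balalovi), so the final letter is not what conditions the rule; the number of vowels is.
"kod" has 1 vowel. The stems with 1 vowel (zog → zozog, bil → bibil, rad → rarad) repeat the first consonant+vowel as a prefix.
So kod → kokod.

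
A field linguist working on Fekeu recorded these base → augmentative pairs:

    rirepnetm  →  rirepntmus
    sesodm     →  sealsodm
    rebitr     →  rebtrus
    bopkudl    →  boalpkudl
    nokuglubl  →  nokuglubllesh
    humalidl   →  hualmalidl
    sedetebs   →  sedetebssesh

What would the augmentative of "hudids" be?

hualdids

nokuglubl and bopkudl both end in -l yet inflect differently (nokuglubllesh, boalpkudl), so the final letter is not what conditions the rule; the second-to-last letter is.
"hudids" has second-to-last letter 'd'. The stems whose second-to-last letter is 'd' (bopkudl → boalpkudl, humalidl → hualmalidl, sesodm → sealsodm) insert -al- after the first vowel.
The other patterns: stems whose second-to-last letter is 'b' double the final consonant and add -esh; stems whose second-to-last letter is 't' delete the last vowel and add -us.
So hudids → hualdids.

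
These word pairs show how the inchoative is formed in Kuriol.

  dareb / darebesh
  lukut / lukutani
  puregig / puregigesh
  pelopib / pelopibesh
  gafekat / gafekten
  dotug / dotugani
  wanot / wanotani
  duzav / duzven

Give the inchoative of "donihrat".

puregig and dotug both end in -g yet inflect differently (puregigesh, dotugani), so the final letter is not what conditions the rule; the last vowel is.
"donihrat" has last vowel 'a'. The stems whose last vowel is 'a' (duzav → duzven, gafekat → gafekten) delete the last vowel and add -en.
So donihrat → donihrten.

donihrten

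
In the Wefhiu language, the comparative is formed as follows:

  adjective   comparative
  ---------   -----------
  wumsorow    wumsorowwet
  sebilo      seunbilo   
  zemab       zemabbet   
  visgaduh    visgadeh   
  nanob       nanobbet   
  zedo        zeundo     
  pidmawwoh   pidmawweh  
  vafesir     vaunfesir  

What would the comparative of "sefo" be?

seunfo

wumsorow and pidmawwoh both have last vowel 'o' yet inflect differently (wumsorowwet, pidmawweh), so the last vowel is not what conditions the rule; the final letter is.
"sefo" ends in -o. The stems ending in -o (zedo → zeundo, sebilo → seunbilo) insert -un- after the first vowel.
The other patterns: stems ending in -b or -w double the final consonant and add -et; stems ending in -h change the last vowel to 'e'.
So sefo → seunfo.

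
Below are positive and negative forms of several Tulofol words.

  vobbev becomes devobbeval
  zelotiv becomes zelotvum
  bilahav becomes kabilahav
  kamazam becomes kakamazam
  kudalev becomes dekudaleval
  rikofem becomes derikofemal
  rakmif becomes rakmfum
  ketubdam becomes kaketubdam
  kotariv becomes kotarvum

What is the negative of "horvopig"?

"horvopig" has last vowel 'i'. The stems whose last vowel is 'i' (kotariv → kotarvum, zelotiv → zelotvum, rakmif → rakmfum) delete the last vowel and add -um.
So horvopig → horvopgum.

horvopgum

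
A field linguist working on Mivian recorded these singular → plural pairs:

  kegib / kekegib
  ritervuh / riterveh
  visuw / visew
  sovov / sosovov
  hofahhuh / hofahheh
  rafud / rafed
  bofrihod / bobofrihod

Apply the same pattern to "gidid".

gigidid

rafud and bofrihod both end in -d yet inflect differently (rafed, bobofrihod), so the final letter is not what conditions the rule; the last vowel is.
"gidid" has last vowel 'i'. The one such stem in the data (kegib → kekegib) repeats the first consonant+vowel as a prefix (as do bofrihod, sovov), so the same rule applies.
The other pattern: stems whose last vowel is 'u' change the last vowel to 'e'.
So gidid → gigidid.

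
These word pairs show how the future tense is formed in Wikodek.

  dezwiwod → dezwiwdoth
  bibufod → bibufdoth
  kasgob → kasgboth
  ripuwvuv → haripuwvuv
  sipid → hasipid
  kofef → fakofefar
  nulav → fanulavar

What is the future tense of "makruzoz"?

makruzzoth

"makruzoz" has last vowel 'o'. The stems whose last vowel is 'o' (dezwiwod → dezwiwdoth, bibufod → bibufdoth, kasgob → kasgboth) delete the last vowel and add -oth.
The other patterns: stems whose last vowel is 'i' or 'u' add the prefix ha-; stems whose last vowel is 'a' or 'e' add fa- … -ar around the stem.
So makruzoz → makruzzoth.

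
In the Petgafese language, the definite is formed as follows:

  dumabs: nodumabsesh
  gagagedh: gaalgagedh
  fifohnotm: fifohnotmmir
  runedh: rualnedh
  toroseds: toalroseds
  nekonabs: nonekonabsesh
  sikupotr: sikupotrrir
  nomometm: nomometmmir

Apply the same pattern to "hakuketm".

nekonabs and toroseds both end in -s yet inflect differently (nonekonabsesh, toalroseds), so the final letter is not what conditions the rule; the second-to-last letter is.
"hakuketm" has second-to-last letter 't'. The stems whose second-to-last letter is 't' (sikupotr → sikupotrrir, nomometm → nomometmmir, fifohnotm → fifohnotmmir) double the final consonant and add -ir.
The other patterns: stems whose second-to-last letter is 'b' add no- … -esh around the stem; stems whose second-to-last letter is 'd' insert -al- after the first vowel.
So hakuketm → hakuketmmir.

hakuketmmir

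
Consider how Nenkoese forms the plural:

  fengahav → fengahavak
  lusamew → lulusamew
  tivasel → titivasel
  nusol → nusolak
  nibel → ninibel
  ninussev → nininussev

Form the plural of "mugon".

tivasel and nusol both end in -l yet inflect differently (titivasel, nusolak), so the final letter is not what conditions the rule; the last vowel is.
"mugon" has last vowel 'o'. The one such stem in the data (nusol → nusolak) adds -ak, so the same rule applies.
The other pattern: stems whose last vowel is 'e' repeat the first consonant+vowel as a prefix.
So mugon → mugonak.

mugonak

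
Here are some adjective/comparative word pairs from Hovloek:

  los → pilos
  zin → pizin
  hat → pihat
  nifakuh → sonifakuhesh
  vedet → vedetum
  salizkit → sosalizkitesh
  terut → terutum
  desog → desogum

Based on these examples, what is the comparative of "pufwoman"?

"pufwoman" has 3 vowels. The stems with 3 vowels (nifakuh → sonifakuhesh, salizkit → sosalizkitesh) add so- … -esh around the stem.
The other patterns: stems with 1 vowel add the prefix pi-; stems with 2 vowels add -um.
So pufwoman → sopufwomanesh.

sopufwomanesh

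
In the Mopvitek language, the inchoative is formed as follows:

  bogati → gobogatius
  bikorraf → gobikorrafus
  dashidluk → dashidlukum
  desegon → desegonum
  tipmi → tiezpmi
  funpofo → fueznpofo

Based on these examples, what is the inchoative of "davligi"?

bogati and tipmi both end in -i yet inflect differently (gobogatius, tiezpmi), so the final letter is not what conditions the rule; the first letter is.
"davligi" begins with d-. The stems beginning with d- (dashidluk → dashidlukum, desegon → desegonum) add -um.
The other patterns: stems beginning with b- add go- … -us around the stem; stems beginning with f- or t- insert -ez- after the first vowel.
So davligi → davligium.

davligium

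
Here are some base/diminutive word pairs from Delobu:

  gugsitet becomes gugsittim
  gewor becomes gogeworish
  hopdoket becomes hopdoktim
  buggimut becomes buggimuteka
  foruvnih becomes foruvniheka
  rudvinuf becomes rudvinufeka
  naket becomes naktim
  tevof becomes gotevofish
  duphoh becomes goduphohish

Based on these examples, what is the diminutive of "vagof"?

govagofish

duphoh and foruvnih both end in -h yet inflect differently (goduphohish, foruvniheka), so the final letter is not what conditions the rule; the last vowel is.
"vagof" has last vowel 'o'. The stems whose last vowel is 'o' (tevof → gotevofish, gewor → gogeworish, duphoh → goduphohish) add go- … -ish around the stem.
The other patterns: stems whose last vowel is 'e' delete the last vowel and add -im; stems whose last vowel is 'i' or 'u' add -eka.
So vagof → govagofish.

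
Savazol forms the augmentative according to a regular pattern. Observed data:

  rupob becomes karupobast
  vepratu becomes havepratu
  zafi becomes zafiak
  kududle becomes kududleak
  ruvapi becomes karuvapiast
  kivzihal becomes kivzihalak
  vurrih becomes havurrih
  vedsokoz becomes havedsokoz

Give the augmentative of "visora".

ruvapi and zafi both end in -i yet inflect differently (karuvapiast, zafiak), so the final letter is not what conditions the rule; the first letter is.
"visora" begins with v-. The stems beginning with v- (vurrih → havurrih, vedsokoz → havedsokoz, vepratu → havepratu) add the prefix ha-.
The other patterns: stems beginning with r- add ka- … -ast around the stem; stems beginning with k- or z- add -ak.
So visora → havisora.

havisora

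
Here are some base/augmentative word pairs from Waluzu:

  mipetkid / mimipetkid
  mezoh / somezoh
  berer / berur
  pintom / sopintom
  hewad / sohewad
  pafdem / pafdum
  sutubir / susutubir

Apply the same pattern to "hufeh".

hufuh

sutubir and berer both end in -r yet inflect differently (susutubir, berur), so the final letter is not what conditions the rule; the last vowel is.
"hufeh" has last vowel 'e'. The stems whose last vowel is 'e' (pafdem → pafdum, berer → berur) change the last vowel to 'u'.
The other patterns: stems whose last vowel is 'i' repeat the first consonant+vowel as a prefix; stems whose last vowel is 'a' or 'o' add the prefix so-.
So hufeh → hufuh.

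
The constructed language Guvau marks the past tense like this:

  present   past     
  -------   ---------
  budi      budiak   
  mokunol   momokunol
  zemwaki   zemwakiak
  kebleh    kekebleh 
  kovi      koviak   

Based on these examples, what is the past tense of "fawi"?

kovi and kebleh both begin with k- yet inflect differently (koviak, kekebleh), so the first letter is not what conditions the rule; the final letter is.
"fawi" ends in -i. The stems ending in -i (budi → budiak, kovi → koviak, zemwaki → zemwakiak) add -ak.
The other pattern: stems ending in -h or -l repeat the first consonant+vowel as a prefix.
So fawi → fawiak.

fawiak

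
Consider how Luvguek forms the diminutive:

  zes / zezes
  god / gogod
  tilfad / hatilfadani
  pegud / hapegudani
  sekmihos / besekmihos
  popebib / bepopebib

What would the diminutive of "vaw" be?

god and tilfad both end in -d yet inflect differently (gogod, hatilfadani), so the final letter is not what conditions the rule; the number of vowels is.
"vaw" has 1 vowel. The stems with 1 vowel (zes → zezes, god → gogod) repeat the first consonant+vowel as a prefix.
So vaw → vavaw.

vavaw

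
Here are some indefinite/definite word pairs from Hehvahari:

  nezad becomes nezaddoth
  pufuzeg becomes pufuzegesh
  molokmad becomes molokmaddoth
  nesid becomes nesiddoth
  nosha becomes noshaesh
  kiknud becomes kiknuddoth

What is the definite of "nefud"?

"nefud" ends in -d. The stems ending in -d (nezad → nezaddoth, kiknud → kiknuddoth, molokmad → molokmaddoth) double the final consonant and add -oth.
The other pattern: stems ending in -a or -g add -esh.
So nefud → nefuddoth.

nefuddoth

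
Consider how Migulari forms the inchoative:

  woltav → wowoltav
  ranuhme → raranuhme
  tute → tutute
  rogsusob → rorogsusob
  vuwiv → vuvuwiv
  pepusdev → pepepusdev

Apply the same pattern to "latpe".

lalatpe

Every pair shown (woltav → wowoltav, ranuhme → raranuhme, tute → tutute, …) follows the same rule: repeat the first consonant+vowel as a prefix.
So latpe → lalatpe.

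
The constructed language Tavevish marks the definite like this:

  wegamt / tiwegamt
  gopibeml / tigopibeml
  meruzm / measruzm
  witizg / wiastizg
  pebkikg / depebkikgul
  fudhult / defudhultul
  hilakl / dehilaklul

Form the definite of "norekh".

denorekhul

witizg and pebkikg both end in -g yet inflect differently (wiastizg, depebkikgul), so the final letter is not what conditions the rule; the second-to-last letter is.
"norekh" has second-to-last letter 'k'. The stems whose second-to-last letter is 'k' (pebkikg → depebkikgul, hilakl → dehilaklul) add de- … -ul around the stem.
The other patterns: stems whose second-to-last letter is 'm' add the prefix ti-; stems whose second-to-last letter is 'z' insert -as- after the first vowel.
So norekh → denorekhul.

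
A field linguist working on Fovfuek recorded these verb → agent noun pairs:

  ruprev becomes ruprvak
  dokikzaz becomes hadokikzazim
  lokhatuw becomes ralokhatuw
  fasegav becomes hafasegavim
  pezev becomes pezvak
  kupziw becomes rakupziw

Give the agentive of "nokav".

hanokavim

fasegav and ruprev both end in -v yet inflect differently (hafasegavim, ruprvak), so the final letter is not what conditions the rule; the last vowel is.
"nokav" has last vowel 'a'. The stems whose last vowel is 'a' (fasegav → hafasegavim, dokikzaz → hadokikzazim) add ha- … -im around the stem.
The other patterns: stems whose last vowel is 'e' delete the last vowel and add -ak; stems whose last vowel is 'i' or 'u' add the prefix ra-.
So nokav → hanokavim.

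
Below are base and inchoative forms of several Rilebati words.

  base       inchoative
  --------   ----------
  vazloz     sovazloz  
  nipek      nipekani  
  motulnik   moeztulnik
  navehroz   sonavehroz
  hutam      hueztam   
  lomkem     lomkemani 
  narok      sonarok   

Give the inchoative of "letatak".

narok and nipek both end in -k yet inflect differently (sonarok, nipekani), so the final letter is not what conditions the rule; the last vowel is.
"letatak" has last vowel 'a'. The one such stem in the data (hutam → hueztam) inserts -ez- after the first vowel (as does motulnik), so the same rule applies.
The other patterns: stems whose last vowel is 'o' add the prefix so-; stems whose last vowel is 'e' add -ani.
So letatak → leeztatak.

leeztatak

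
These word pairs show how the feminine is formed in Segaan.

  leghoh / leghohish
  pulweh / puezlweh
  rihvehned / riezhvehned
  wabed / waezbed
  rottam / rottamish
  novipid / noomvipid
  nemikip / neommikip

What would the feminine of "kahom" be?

kahomish

rihvehned and novipid both end in -d yet inflect differently (riezhvehned, noomvipid), so the final letter is not what conditions the rule; the last vowel is.
"kahom" has last vowel 'o'. The one such stem in the data (leghoh → leghohish) adds -ish, so the same rule applies.
So kahom → kahomish.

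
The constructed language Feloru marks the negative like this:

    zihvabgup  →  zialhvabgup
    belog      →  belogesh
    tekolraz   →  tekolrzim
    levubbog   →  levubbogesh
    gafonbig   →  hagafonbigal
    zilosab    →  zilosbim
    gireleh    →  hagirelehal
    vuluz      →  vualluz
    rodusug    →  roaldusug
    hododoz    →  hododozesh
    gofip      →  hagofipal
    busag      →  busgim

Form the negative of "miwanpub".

mialwanpub

"miwanpub" has last vowel 'u'. The stems whose last vowel is 'u' (zihvabgup → zialhvabgup, vuluz → vualluz, rodusug → roaldusug) insert -al- after the first vowel.
The other patterns: stems whose last vowel is 'o' add -esh; stems whose last vowel is 'e' or 'i' add ha- … -al around the stem; stems whose last vowel is 'a' delete the last vowel and add -im.
So miwanpub → mialwanpub.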